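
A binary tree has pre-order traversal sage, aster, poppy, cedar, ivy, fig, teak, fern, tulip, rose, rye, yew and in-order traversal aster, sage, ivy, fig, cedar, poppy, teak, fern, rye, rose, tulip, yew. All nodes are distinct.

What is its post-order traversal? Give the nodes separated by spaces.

The first element of pre-order is the root; it splits in-order into left and right subtrees.
Root sage: left subtree has 1 node {aster}, right has 10 {ivy, fig, cedar, poppy, teak, fern, rye, rose, tulip, yew}.
  Root poppy: left subtree has 3 nodes {ivy, fig, cedar}, right has 6 {teak, fern, rye, rose, tulip, yew}.
    Root cedar: left subtree has 2 nodes {ivy, fig}, right has 0 { }.
      Root ivy: left subtree has 0 nodes { }, right has 1 {fig}.
    Root teak: left subtree has 0 nodes { }, right has 5 {fern, rye, rose, tulip, yew}.
      Root fern: left subtree has 0 nodes { }, right has 4 {rye, rose, tulip, yew}.
        Root tulip: left subtree has 2 nodes {rye, rose}, right has 1 {yew}.
          Root rose: left subtree has 1 node {rye}, right has 0 { }.

aster fig ivy cedar rye rose yew tulip fern teak poppy sage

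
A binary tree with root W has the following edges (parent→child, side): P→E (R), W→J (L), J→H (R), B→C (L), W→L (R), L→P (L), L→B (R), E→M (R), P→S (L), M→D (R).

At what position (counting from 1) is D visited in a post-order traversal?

4

Post-order visits the left subtree, then the right subtree, then the node.
At W: go left to J.
  At J: no left child.
  At J: go right to H.
    H is a leaf — visit H.
  Visit J.
At W: go right to L.
  At L: go left to P.
    At P: go left to S.
      S is a leaf — visit S.
    At P: go right to E.
      At E: no left child.
      At E: go right to M.
        At M: no left child.
        At M: go right to D.
          D is a leaf — visit D.
        Visit M.
      Visit E.
    Visit P.
  At L: go right to B.
    At B: go left to C.
      C is a leaf — visit C.
    At B: no right child.
    Visit B.
  Visit L.
Visit W.
Full post-order sequence: H, J, S, D, M, E, P, C, B, L, W.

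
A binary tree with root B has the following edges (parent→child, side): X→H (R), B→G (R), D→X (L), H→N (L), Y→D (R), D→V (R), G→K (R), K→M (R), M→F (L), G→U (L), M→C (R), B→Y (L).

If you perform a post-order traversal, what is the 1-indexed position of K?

Post-order visits the left subtree, then the right subtree, then the node.
At B: go left to Y.
  At Y: no left child.
  At Y: go right to D.
    At D: go left to X.
      At X: no left child.
      At X: go right to H.
        At H: go left to N.
          N is a leaf — visit N.
        At H: no right child.
        Visit H.
      Visit X.
    At D: go right to V.
      V is a leaf — visit V.
    Visit D.
  Visit Y.
At B: go right to G.
  At G: go left to U.
    U is a leaf — visit U.
  At G: go right to K.
    At K: no left child.
    At K: go right to M.
      At M: go left to F.
        F is a leaf — visit F.
      At M: go right to C.
        C is a leaf — visit C.
      Visit M.
    Visit K.
  Visit G.
Visit B.
Full post-order sequence: N, H, X, V, D, Y, U, F, C, M, K, G, B.

11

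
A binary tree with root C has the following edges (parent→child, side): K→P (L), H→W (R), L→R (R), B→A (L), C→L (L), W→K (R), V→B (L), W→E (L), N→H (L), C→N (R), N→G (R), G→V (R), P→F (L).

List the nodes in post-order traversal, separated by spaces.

Post-order visits the left subtree, then the right subtree, then the node.
At C: go left to L.
  At L: no left child.
  At L: go right to R.
    R is a leaf — visit R.
  Visit L.
At C: go right to N.
  At N: go left to H.
    At H: no left child.
    At H: go right to W.
      At W: go left to E.
        E is a leaf — visit E.
      At W: go right to K.
        At K: go left to P.
          At P: go left to F.
            F is a leaf — visit F.
          At P: no right child.
          Visit P.
        At K: no right child.
        Visit K.
      Visit W.
    Visit H.
  At N: go right to G.
    At G: no left child.
    At G: go right to V.
      At V: go left to B.
        At B: go left to A.
          A is a leaf — visit A.
        At B: no right child.
        Visit B.
      At V: no right child.
      Visit V.
    Visit G.
  Visit N.
Visit C.

R L E F P K W H A B V G N C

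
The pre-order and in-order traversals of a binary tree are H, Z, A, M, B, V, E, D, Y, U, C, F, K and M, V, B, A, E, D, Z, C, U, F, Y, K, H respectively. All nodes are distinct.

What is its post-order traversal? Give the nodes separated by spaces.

V B M D E A C F U K Y Z H

The first element of pre-order is the root; it splits in-order into left and right subtrees.
Root H: left subtree has 12 nodes {M, V, B, A, E, D, Z, C, U, F, Y, K}, right has 0 { }.
  Root Z: left subtree has 6 nodes {M, V, B, A, E, D}, right has 5 {C, U, F, Y, K}.
    Root A: left subtree has 3 nodes {M, V, B}, right has 2 {E, D}.
      Root M: left subtree has 0 nodes { }, right has 2 {V, B}.
        Root B: left subtree has 1 node {V}, right has 0 { }.
      Root E: left subtree has 0 nodes { }, right has 1 {D}.
    Root Y: left subtree has 3 nodes {C, U, F}, right has 1 {K}.
      Root U: left subtree has 1 node {C}, right has 1 {F}.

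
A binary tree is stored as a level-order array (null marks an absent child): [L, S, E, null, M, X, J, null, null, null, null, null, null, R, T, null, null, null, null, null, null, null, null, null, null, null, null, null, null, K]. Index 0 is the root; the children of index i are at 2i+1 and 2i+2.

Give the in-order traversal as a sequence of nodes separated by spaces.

In-order visits the left subtree, then the node, then the right subtree.
At L: go left to S.
  At S: no left child.
  Visit S.
  At S: go right to M.
    M is a leaf — visit M.
Visit L.
At L: go right to E.
  At E: go left to X.
    X is a leaf — visit X.
  Visit E.
  At E: go right to J.
    At J: go left to R.
      R is a leaf — visit R.
    Visit J.
    At J: go right to T.
      At T: go left to K.
        K is a leaf — visit K.
      Visit T.
      At T: no right child.

S M L X E R J K T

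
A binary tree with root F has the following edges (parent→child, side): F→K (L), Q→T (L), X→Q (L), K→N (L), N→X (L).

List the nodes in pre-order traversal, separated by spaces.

Pre-order visits the node, then its left subtree, then its right subtree.
Visit F.
At F: go left to K.
  Visit K.
  At K: go left to N.
    Visit N.
    At N: go left to X.
      Visit X.
      At X: go left to Q.
        Visit Q.
        At Q: go left to T.
          T is a leaf — visit T.
        At Q: no right child.
      At X: no right child.
    At N: no right child.
  At K: no right child.
At F: no right child.

F K N X Q T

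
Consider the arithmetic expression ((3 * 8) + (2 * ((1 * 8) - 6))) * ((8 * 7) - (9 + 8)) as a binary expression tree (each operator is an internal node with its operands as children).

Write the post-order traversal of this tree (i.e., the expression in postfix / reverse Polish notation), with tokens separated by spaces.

3 8 * 2 1 8 * 6 - * + 8 7 * 9 8 + - *

Post-order on an expression tree gives postfix notation: for each operator, emit left operand, right operand, then the operator.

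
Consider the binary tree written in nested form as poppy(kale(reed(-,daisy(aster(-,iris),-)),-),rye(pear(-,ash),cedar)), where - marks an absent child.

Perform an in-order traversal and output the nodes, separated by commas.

reed, aster, iris, daisy, kale, poppy, pear, ash, rye, cedar

In-order visits the left subtree, then the node, then the right subtree.
At poppy: go left to kale.
  At kale: go left to reed.
    At reed: no left child.
    Visit reed.
    At reed: go right to daisy.
      At daisy: go left to aster.
        At aster: no left child.
        Visit aster.
        At aster: go right to iris.
          iris is a leaf — visit iris.
      Visit daisy.
      At daisy: no right child.
  Visit kale.
  At kale: no right child.
Visit poppy.
At poppy: go right to rye.
  At rye: go left to pear.
    At pear: no left child.
    Visit pear.
    At pear: go right to ash.
      ash is a leaf — visit ash.
  Visit rye.
  At rye: go right to cedar.
    cedar is a leaf — visit cedar.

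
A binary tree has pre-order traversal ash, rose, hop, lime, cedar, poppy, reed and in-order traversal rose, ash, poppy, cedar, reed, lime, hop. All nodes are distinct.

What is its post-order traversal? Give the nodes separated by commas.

rose, poppy, reed, cedar, lime, hop, ash

The first element of pre-order is the root; it splits in-order into left and right subtrees.
Root ash: left subtree has 1 node {rose}, right has 5 {poppy, cedar, reed, lime, hop}.
  Root hop: left subtree has 4 nodes {poppy, cedar, reed, lime}, right has 0 { }.
    Root lime: left subtree has 3 nodes {poppy, cedar, reed}, right has 0 { }.
      Root cedar: left subtree has 1 node {poppy}, right has 1 {reed}.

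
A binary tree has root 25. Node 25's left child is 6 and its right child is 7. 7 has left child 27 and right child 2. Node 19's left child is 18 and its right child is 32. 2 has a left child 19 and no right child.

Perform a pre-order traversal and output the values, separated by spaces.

Pre-order visits the node, then its left subtree, then its right subtree.
Visit 25.
At 25: go left to 6.
  6 is a leaf — visit 6.
At 25: go right to 7.
  Visit 7.
  At 7: go left to 27.
    27 is a leaf — visit 27.
  At 7: go right to 2.
    Visit 2.
    At 2: go left to 19.
      Visit 19.
      At 19: go left to 18.
        18 is a leaf — visit 18.
      At 19: go right to 32.
        32 is a leaf — visit 32.
    At 2: no right child.

25 6 7 27 2 19 18 32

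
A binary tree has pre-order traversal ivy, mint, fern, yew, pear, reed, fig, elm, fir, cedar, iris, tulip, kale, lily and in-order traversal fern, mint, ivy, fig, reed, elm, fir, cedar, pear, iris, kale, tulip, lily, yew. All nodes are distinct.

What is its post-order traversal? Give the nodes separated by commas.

The first element of pre-order is the root; it splits in-order into left and right subtrees.
Root ivy: left subtree has 2 nodes {fern, mint}, right has 11 {fig, reed, elm, fir, cedar, pear, iris, kale, tulip, lily, yew}.
  Root mint: left subtree has 1 node {fern}, right has 0 { }.
  Root yew: left subtree has 10 nodes {fig, reed, elm, fir, cedar, pear, iris, kale, tulip, lily}, right has 0 { }.
    Root pear: left subtree has 5 nodes {fig, reed, elm, fir, cedar}, right has 4 {iris, kale, tulip, lily}.
      Root reed: left subtree has 1 node {fig}, right has 3 {elm, fir, cedar}.
        Root elm: left subtree has 0 nodes { }, right has 2 {fir, cedar}.
          Root fir: left subtree has 0 nodes { }, right has 1 {cedar}.
      Root iris: left subtree has 0 nodes { }, right has 3 {kale, tulip, lily}.
        Root tulip: left subtree has 1 node {kale}, right has 1 {lily}.

fern, mint, fig, cedar, fir, elm, reed, kale, lily, tulip, iris, pear, yew, ivy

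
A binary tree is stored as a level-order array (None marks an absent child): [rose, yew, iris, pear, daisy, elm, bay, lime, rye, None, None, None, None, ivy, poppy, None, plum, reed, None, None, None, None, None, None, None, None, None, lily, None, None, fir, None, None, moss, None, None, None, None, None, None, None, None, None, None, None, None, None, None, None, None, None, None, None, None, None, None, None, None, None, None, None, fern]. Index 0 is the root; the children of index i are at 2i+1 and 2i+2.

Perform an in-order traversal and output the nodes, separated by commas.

In-order visits the left subtree, then the node, then the right subtree.
At rose: go left to yew.
  At yew: go left to pear.
    At pear: go left to lime.
      At lime: no left child.
      Visit lime.
      At lime: go right to plum.
        At plum: go left to moss.
          moss is a leaf — visit moss.
        Visit plum.
        At plum: no right child.
    Visit pear.
    At pear: go right to rye.
      At rye: go left to reed.
        reed is a leaf — visit reed.
      Visit rye.
      At rye: no right child.
  Visit yew.
  At yew: go right to daisy.
    daisy is a leaf — visit daisy.
Visit rose.
At rose: go right to iris.
  At iris: go left to elm.
    elm is a leaf — visit elm.
  Visit iris.
  At iris: go right to bay.
    At bay: go left to ivy.
      At ivy: go left to lily.
        lily is a leaf — visit lily.
      Visit ivy.
      At ivy: no right child.
    Visit bay.
    At bay: go right to poppy.
      At poppy: no left child.
      Visit poppy.
      At poppy: go right to fir.
        At fir: go left to fern.
          fern is a leaf — visit fern.
        Visit fir.
        At fir: no right child.

lime, moss, plum, pear, reed, rye, yew, daisy, rose, elm, iris, lily, ivy, bay, poppy, fern, fir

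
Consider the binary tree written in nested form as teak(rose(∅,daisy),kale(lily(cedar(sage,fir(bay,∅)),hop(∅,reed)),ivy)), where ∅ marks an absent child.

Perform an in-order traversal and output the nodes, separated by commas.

In-order visits the left subtree, then the node, then the right subtree.
At teak: go left to rose.
  At rose: no left child.
  Visit rose.
  At rose: go right to daisy.
    daisy is a leaf — visit daisy.
Visit teak.
At teak: go right to kale.
  At kale: go left to lily.
    At lily: go left to cedar.
      At cedar: go left to sage.
        sage is a leaf — visit sage.
      Visit cedar.
      At cedar: go right to fir.
        At fir: go left to bay.
          bay is a leaf — visit bay.
        Visit fir.
        At fir: no right child.
    Visit lily.
    At lily: go right to hop.
      At hop: no left child.
      Visit hop.
      At hop: go right to reed.
        reed is a leaf — visit reed.
  Visit kale.
  At kale: go right to ivy.
    ivy is a leaf — visit ivy.

rose, daisy, teak, sage, cedar, bay, fir, lily, hop, reed, kale, ivy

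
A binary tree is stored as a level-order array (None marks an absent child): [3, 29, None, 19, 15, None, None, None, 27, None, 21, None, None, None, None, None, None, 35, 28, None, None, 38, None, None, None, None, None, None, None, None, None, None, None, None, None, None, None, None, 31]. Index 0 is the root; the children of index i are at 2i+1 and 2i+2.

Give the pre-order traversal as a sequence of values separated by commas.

3, 29, 19, 27, 35, 28, 31, 15, 21, 38

Pre-order visits the node, then its left subtree, then its right subtree.
Visit 3.
At 3: go left to 29.
  Visit 29.
  At 29: go left to 19.
    Visit 19.
    At 19: no left child.
    At 19: go right to 27.
      Visit 27.
      At 27: go left to 35.
        35 is a leaf — visit 35.
      At 27: go right to 28.
        Visit 28.
        At 28: no left child.
        At 28: go right to 31.
          31 is a leaf — visit 31.
  At 29: go right to 15.
    Visit 15.
    At 15: no left child.
    At 15: go right to 21.
      Visit 21.
      At 21: go left to 38.
        38 is a leaf — visit 38.
      At 21: no right child.
At 3: no right child.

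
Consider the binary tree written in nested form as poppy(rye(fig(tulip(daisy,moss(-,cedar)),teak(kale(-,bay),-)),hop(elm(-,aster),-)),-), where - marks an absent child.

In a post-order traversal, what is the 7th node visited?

teak

Post-order visits the left subtree, then the right subtree, then the node.
At poppy: go left to rye.
  At rye: go left to fig.
    At fig: go left to tulip.
      At tulip: go left to daisy.
        daisy is a leaf — visit daisy.
      At tulip: go right to moss.
        At moss: no left child.
        At moss: go right to cedar.
          cedar is a leaf — visit cedar.
        Visit moss.
      Visit tulip.
    At fig: go right to teak.
      At teak: go left to kale.
        At kale: no left child.
        At kale: go right to bay.
          bay is a leaf — visit bay.
        Visit kale.
      At teak: no right child.
      Visit teak.
    Visit fig.
  At rye: go right to hop.
    At hop: go left to elm.
      At elm: no left child.
      At elm: go right to aster.
        aster is a leaf — visit aster.
      Visit elm.
    At hop: no right child.
    Visit hop.
  Visit rye.
At poppy: no right child.
Visit poppy.
Full post-order sequence: daisy, cedar, moss, tulip, bay, kale, teak, fig, aster, elm, hop, rye, poppy.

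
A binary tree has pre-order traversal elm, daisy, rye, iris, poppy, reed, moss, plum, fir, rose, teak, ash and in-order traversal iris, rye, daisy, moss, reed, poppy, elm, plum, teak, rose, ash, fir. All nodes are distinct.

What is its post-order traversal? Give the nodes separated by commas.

The first element of pre-order is the root; it splits in-order into left and right subtrees.
Root elm: left subtree has 6 nodes {iris, rye, daisy, moss, reed, poppy}, right has 5 {plum, teak, rose, ash, fir}.
  Root daisy: left subtree has 2 nodes {iris, rye}, right has 3 {moss, reed, poppy}.
    Root rye: left subtree has 1 node {iris}, right has 0 { }.
    Root poppy: left subtree has 2 nodes {moss, reed}, right has 0 { }.
      Root reed: left subtree has 1 node {moss}, right has 0 { }.
  Root plum: left subtree has 0 nodes { }, right has 4 {teak, rose, ash, fir}.
    Root fir: left subtree has 3 nodes {teak, rose, ash}, right has 0 { }.
      Root rose: left subtree has 1 node {teak}, right has 1 {ash}.

iris, rye, moss, reed, poppy, daisy, teak, ash, rose, fir, plum, elm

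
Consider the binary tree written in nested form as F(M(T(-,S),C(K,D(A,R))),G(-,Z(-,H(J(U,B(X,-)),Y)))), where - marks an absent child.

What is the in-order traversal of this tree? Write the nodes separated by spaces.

T S M K C A D R F G Z U J X B H Y

In-order visits the left subtree, then the node, then the right subtree.
At F: go left to M.
  At M: go left to T.
    At T: no left child.
    Visit T.
    At T: go right to S.
      S is a leaf — visit S.
  Visit M.
  At M: go right to C.
    At C: go left to K.
      K is a leaf — visit K.
    Visit C.
    At C: go right to D.
      At D: go left to A.
        A is a leaf — visit A.
      Visit D.
      At D: go right to R.
        R is a leaf — visit R.
Visit F.
At F: go right to G.
  At G: no left child.
  Visit G.
  At G: go right to Z.
    At Z: no left child.
    Visit Z.
    At Z: go right to H.
      At H: go left to J.
        At J: go left to U.
          U is a leaf — visit U.
        Visit J.
        At J: go right to B.
          At B: go left to X.
            X is a leaf — visit X.
          Visit B.
          At B: no right child.
      Visit H.
      At H: go right to Y.
        Y is a leaf — visit Y.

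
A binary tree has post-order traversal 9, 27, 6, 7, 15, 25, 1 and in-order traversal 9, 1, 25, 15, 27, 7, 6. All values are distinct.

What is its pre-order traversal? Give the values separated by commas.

The last element of post-order is the root; it splits in-order into left and right subtrees.
Root 1: left subtree has 1 node {9}, right has 5 {25, 15, 27, 7, 6}.
  Root 25: left subtree has 0 nodes { }, right has 4 {15, 27, 7, 6}.
    Root 15: left subtree has 0 nodes { }, right has 3 {27, 7, 6}.
      Root 7: left subtree has 1 node {27}, right has 1 {6}.

1, 9, 25, 15, 7, 27, 6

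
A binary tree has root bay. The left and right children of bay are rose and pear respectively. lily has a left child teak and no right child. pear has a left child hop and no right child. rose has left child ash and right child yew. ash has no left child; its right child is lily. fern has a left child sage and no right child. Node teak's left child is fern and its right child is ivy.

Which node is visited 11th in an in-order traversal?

pear

In-order visits the left subtree, then the node, then the right subtree.
At bay: go left to rose.
  At rose: go left to ash.
    At ash: no left child.
    Visit ash.
    At ash: go right to lily.
      At lily: go left to teak.
        At teak: go left to fern.
          At fern: go left to sage.
            sage is a leaf — visit sage.
          Visit fern.
          At fern: no right child.
        Visit teak.
        At teak: go right to ivy.
          ivy is a leaf — visit ivy.
      Visit lily.
      At lily: no right child.
  Visit rose.
  At rose: go right to yew.
    yew is a leaf — visit yew.
Visit bay.
At bay: go right to pear.
  At pear: go left to hop.
    hop is a leaf — visit hop.
  Visit pear.
  At pear: no right child.
Full in-order sequence: ash, sage, fern, teak, ivy, lily, rose, yew, bay, hop, pear.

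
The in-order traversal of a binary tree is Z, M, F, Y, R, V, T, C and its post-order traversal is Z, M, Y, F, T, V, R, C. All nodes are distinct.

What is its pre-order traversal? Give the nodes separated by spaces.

C R F M Z Y V T

The last element of post-order is the root; it splits in-order into left and right subtrees.
Root C: left subtree has 7 nodes {Z, M, F, Y, R, V, T}, right has 0 { }.
  Root R: left subtree has 4 nodes {Z, M, F, Y}, right has 2 {V, T}.
    Root F: left subtree has 2 nodes {Z, M}, right has 1 {Y}.
      Root M: left subtree has 1 node {Z}, right has 0 { }.
    Root V: left subtree has 0 nodes { }, right has 1 {T}.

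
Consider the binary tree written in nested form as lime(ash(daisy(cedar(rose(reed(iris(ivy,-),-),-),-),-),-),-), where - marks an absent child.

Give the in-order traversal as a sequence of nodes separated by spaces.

ivy iris reed rose cedar daisy ash lime

In-order visits the left subtree, then the node, then the right subtree.
At lime: go left to ash.
  At ash: go left to daisy.
    At daisy: go left to cedar.
      At cedar: go left to rose.
        At rose: go left to reed.
          At reed: go left to iris.
            At iris: go left to ivy.
              ivy is a leaf — visit ivy.
            Visit iris.
            At iris: no right child.
          Visit reed.
          At reed: no right child.
        Visit rose.
        At rose: no right child.
      Visit cedar.
      At cedar: no right child.
    Visit daisy.
    At daisy: no right child.
  Visit ash.
  At ash: no right child.
Visit lime.
At lime: no right child.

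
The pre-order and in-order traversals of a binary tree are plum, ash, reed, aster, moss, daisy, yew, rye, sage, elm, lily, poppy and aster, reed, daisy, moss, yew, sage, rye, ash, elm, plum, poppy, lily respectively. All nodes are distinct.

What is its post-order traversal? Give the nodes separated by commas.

The first element of pre-order is the root; it splits in-order into left and right subtrees.
Root plum: left subtree has 9 nodes {aster, reed, daisy, moss, yew, sage, rye, ash, elm}, right has 2 {poppy, lily}.
  Root ash: left subtree has 7 nodes {aster, reed, daisy, moss, yew, sage, rye}, right has 1 {elm}.
    Root reed: left subtree has 1 node {aster}, right has 5 {daisy, moss, yew, sage, rye}.
      Root moss: left subtree has 1 node {daisy}, right has 3 {yew, sage, rye}.
        Root yew: left subtree has 0 nodes { }, right has 2 {sage, rye}.
          Root rye: left subtree has 1 node {sage}, right has 0 { }.
  Root lily: left subtree has 1 node {poppy}, right has 0 { }.

aster, daisy, sage, rye, yew, moss, reed, elm, ash, poppy, lily, plum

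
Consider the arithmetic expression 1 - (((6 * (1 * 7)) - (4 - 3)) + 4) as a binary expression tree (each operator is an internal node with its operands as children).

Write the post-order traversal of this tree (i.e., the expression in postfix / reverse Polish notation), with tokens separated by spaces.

Post-order on an expression tree gives postfix notation: for each operator, emit left operand, right operand, then the operator.

1 6 1 7 * * 4 3 - - 4 + -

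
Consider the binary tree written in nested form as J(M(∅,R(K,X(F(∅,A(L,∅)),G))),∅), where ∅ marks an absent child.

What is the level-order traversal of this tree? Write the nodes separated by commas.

Level-order visits nodes level by level from the root, left to right within each level.
Level 0: J
Level 1: M
Level 2: R
Level 3: K, X
Level 4: F, G
Level 5: A
Level 6: L

J, M, R, K, X, F, G, A, L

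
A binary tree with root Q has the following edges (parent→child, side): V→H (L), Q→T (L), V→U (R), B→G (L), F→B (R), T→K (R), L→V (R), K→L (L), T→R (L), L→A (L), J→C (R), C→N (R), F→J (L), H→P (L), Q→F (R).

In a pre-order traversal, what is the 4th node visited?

K

Pre-order visits the node, then its left subtree, then its right subtree.
Visit Q.
At Q: go left to T.
  Visit T.
  At T: go left to R.
    R is a leaf — visit R.
  At T: go right to K.
    Visit K.
    At K: go left to L.
      Visit L.
      At L: go left to A.
        A is a leaf — visit A.
      At L: go right to V.
        Visit V.
        At V: go left to H.
          Visit H.
          At H: go left to P.
            P is a leaf — visit P.
          At H: no right child.
        At V: go right to U.
          U is a leaf — visit U.
    At K: no right child.
At Q: go right to F.
  Visit F.
  At F: go left to J.
    Visit J.
    At J: no left child.
    At J: go right to C.
      Visit C.
      At C: no left child.
      At C: go right to N.
        N is a leaf — visit N.
  At F: go right to B.
    Visit B.
    At B: go left to G.
      G is a leaf — visit G.
    At B: no right child.
Full pre-order sequence: Q, T, R, K, L, A, V, H, P, U, F, J, C, N, B, G.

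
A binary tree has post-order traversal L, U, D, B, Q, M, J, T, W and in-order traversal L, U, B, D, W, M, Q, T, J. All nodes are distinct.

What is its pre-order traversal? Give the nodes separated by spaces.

The last element of post-order is the root; it splits in-order into left and right subtrees.
Root W: left subtree has 4 nodes {L, U, B, D}, right has 4 {M, Q, T, J}.
  Root B: left subtree has 2 nodes {L, U}, right has 1 {D}.
    Root U: left subtree has 1 node {L}, right has 0 { }.
  Root T: left subtree has 2 nodes {M, Q}, right has 1 {J}.
    Root M: left subtree has 0 nodes { }, right has 1 {Q}.

W B U L D T M Q J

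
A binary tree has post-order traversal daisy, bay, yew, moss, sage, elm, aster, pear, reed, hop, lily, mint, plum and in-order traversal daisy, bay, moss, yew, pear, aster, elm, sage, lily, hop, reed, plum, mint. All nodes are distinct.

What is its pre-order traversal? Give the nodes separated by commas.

The last element of post-order is the root; it splits in-order into left and right subtrees.
Root plum: left subtree has 11 nodes {daisy, bay, moss, yew, pear, aster, elm, sage, lily, hop, reed}, right has 1 {mint}.
  Root lily: left subtree has 8 nodes {daisy, bay, moss, yew, pear, aster, elm, sage}, right has 2 {hop, reed}.
    Root pear: left subtree has 4 nodes {daisy, bay, moss, yew}, right has 3 {aster, elm, sage}.
      Root moss: left subtree has 2 nodes {daisy, bay}, right has 1 {yew}.
        Root bay: left subtree has 1 node {daisy}, right has 0 { }.
      Root aster: left subtree has 0 nodes { }, right has 2 {elm, sage}.
        Root elm: left subtree has 0 nodes { }, right has 1 {sage}.
    Root hop: left subtree has 0 nodes { }, right has 1 {reed}.

plum, lily, pear, moss, bay, daisy, yew, aster, elm, sage, hop, reed, mint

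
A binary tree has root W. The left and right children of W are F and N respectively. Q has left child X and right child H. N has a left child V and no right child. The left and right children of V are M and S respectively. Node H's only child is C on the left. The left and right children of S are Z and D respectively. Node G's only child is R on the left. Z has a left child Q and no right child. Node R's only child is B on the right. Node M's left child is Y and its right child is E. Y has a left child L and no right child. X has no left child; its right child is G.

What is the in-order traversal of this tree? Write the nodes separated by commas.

F, W, L, Y, M, E, V, X, R, B, G, Q, C, H, Z, S, D, N

In-order visits the left subtree, then the node, then the right subtree.
At W: go left to F.
  F is a leaf — visit F.
Visit W.
At W: go right to N.
  At N: go left to V.
    At V: go left to M.
      At M: go left to Y.
        At Y: go left to L.
          L is a leaf — visit L.
        Visit Y.
        At Y: no right child.
      Visit M.
      At M: go right to E.
        E is a leaf — visit E.
    Visit V.
    At V: go right to S.
      At S: go left to Z.
        At Z: go left to Q.
          At Q: go left to X.
            At X: no left child.
            Visit X.
            At X: go right to G.
              At G: go left to R.
                At R: no left child.
                Visit R.
                At R: go right to B.
                  B is a leaf — visit B.
              Visit G.
              At G: no right child.
          Visit Q.
          At Q: go right to H.
            At H: go left to C.
              C is a leaf — visit C.
            Visit H.
            At H: no right child.
        Visit Z.
        At Z: no right child.
      Visit S.
      At S: go right to D.
        D is a leaf — visit D.
  Visit N.
  At N: no right child.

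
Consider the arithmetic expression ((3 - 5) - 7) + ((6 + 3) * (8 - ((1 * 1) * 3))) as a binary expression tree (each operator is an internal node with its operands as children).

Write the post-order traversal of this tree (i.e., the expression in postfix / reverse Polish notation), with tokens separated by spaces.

Post-order on an expression tree gives postfix notation: for each operator, emit left operand, right operand, then the operator.

3 5 - 7 - 6 3 + 8 1 1 * 3 * - * +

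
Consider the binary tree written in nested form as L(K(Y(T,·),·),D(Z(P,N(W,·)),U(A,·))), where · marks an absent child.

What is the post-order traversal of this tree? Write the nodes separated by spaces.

T Y K P W N Z A U D L

Post-order visits the left subtree, then the right subtree, then the node.
At L: go left to K.
  At K: go left to Y.
    At Y: go left to T.
      T is a leaf — visit T.
    At Y: no right child.
    Visit Y.
  At K: no right child.
  Visit K.
At L: go right to D.
  At D: go left to Z.
    At Z: go left to P.
      P is a leaf — visit P.
    At Z: go right to N.
      At N: go left to W.
        W is a leaf — visit W.
      At N: no right child.
      Visit N.
    Visit Z.
  At D: go right to U.
    At U: go left to A.
      A is a leaf — visit A.
    At U: no right child.
    Visit U.
  Visit D.
Visit L.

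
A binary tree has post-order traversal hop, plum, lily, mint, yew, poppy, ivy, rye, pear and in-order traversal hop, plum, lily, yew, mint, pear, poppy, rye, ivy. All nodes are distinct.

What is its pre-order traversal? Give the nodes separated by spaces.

The last element of post-order is the root; it splits in-order into left and right subtrees.
Root pear: left subtree has 5 nodes {hop, plum, lily, yew, mint}, right has 3 {poppy, rye, ivy}.
  Root yew: left subtree has 3 nodes {hop, plum, lily}, right has 1 {mint}.
    Root lily: left subtree has 2 nodes {hop, plum}, right has 0 { }.
      Root plum: left subtree has 1 node {hop}, right has 0 { }.
  Root rye: left subtree has 1 node {poppy}, right has 1 {ivy}.

pear yew lily plum hop mint rye poppy ivy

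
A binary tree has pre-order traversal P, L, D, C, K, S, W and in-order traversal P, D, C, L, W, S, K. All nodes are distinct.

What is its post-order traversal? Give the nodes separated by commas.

The first element of pre-order is the root; it splits in-order into left and right subtrees.
Root P: left subtree has 0 nodes { }, right has 6 {D, C, L, W, S, K}.
  Root L: left subtree has 2 nodes {D, C}, right has 3 {W, S, K}.
    Root D: left subtree has 0 nodes { }, right has 1 {C}.
    Root K: left subtree has 2 nodes {W, S}, right has 0 { }.
      Root S: left subtree has 1 node {W}, right has 0 { }.

C, D, W, S, K, L, P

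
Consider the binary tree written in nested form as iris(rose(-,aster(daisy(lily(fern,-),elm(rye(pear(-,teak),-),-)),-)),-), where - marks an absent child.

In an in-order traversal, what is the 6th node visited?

teak

In-order visits the left subtree, then the node, then the right subtree.
At iris: go left to rose.
  At rose: no left child.
  Visit rose.
  At rose: go right to aster.
    At aster: go left to daisy.
      At daisy: go left to lily.
        At lily: go left to fern.
          fern is a leaf — visit fern.
        Visit lily.
        At lily: no right child.
      Visit daisy.
      At daisy: go right to elm.
        At elm: go left to rye.
          At rye: go left to pear.
            At pear: no left child.
            Visit pear.
            At pear: go right to teak.
              teak is a leaf — visit teak.
          Visit rye.
          At rye: no right child.
        Visit elm.
        At elm: no right child.
    Visit aster.
    At aster: no right child.
Visit iris.
At iris: no right child.
Full in-order sequence: rose, fern, lily, daisy, pear, teak, rye, elm, aster, iris.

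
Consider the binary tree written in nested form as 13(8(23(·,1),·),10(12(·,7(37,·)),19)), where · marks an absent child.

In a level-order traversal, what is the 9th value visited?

Level-order visits nodes level by level from the root, left to right within each level.
Level 0: 13
Level 1: 8, 10
Level 2: 23, 12, 19
Level 3: 1, 7
Level 4: 37
Full level-order sequence: 13, 8, 10, 23, 12, 19, 1, 7, 37.

37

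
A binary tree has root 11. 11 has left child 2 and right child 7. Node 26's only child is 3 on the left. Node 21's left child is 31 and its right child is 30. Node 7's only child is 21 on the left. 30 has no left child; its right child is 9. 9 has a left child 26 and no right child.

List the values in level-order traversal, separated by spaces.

11 2 7 21 31 30 9 26 3

Level-order visits nodes level by level from the root, left to right within each level.
Level 0: 11
Level 1: 2, 7
Level 2: 21
Level 3: 31, 30
Level 4: 9
Level 5: 26
Level 6: 3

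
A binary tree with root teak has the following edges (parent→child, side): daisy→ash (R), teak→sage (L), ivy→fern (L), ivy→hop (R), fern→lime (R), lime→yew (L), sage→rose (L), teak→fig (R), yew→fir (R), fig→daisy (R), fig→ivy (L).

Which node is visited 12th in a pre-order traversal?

Pre-order visits the node, then its left subtree, then its right subtree.
Visit teak.
At teak: go left to sage.
  Visit sage.
  At sage: go left to rose.
    rose is a leaf — visit rose.
  At sage: no right child.
At teak: go right to fig.
  Visit fig.
  At fig: go left to ivy.
    Visit ivy.
    At ivy: go left to fern.
      Visit fern.
      At fern: no left child.
      At fern: go right to lime.
        Visit lime.
        At lime: go left to yew.
          Visit yew.
          At yew: no left child.
          At yew: go right to fir.
            fir is a leaf — visit fir.
        At lime: no right child.
    At ivy: go right to hop.
      hop is a leaf — visit hop.
  At fig: go right to daisy.
    Visit daisy.
    At daisy: no left child.
    At daisy: go right to ash.
      ash is a leaf — visit ash.
Full pre-order sequence: teak, sage, rose, fig, ivy, fern, lime, yew, fir, hop, daisy, ash.

ash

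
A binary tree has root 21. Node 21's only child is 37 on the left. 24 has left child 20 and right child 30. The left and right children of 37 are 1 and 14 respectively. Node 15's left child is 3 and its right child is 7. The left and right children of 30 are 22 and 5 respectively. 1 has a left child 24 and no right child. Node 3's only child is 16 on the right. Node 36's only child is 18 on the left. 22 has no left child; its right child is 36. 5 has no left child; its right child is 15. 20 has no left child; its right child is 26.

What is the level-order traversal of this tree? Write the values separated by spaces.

Level-order visits nodes level by level from the root, left to right within each level.
Level 0: 21
Level 1: 37
Level 2: 1, 14
Level 3: 24
Level 4: 20, 30
Level 5: 26, 22, 5
Level 6: 36, 15
Level 7: 18, 3, 7
Level 8: 16

21 37 1 14 24 20 30 26 22 5 36 15 18 3 7 16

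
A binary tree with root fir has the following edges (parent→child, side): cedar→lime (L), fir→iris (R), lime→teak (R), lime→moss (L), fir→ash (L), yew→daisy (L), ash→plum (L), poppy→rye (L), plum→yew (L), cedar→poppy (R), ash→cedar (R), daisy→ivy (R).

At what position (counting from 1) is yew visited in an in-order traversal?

3

In-order visits the left subtree, then the node, then the right subtree.
At fir: go left to ash.
  At ash: go left to plum.
    At plum: go left to yew.
      At yew: go left to daisy.
        At daisy: no left child.
        Visit daisy.
        At daisy: go right to ivy.
          ivy is a leaf — visit ivy.
      Visit yew.
      At yew: no right child.
    Visit plum.
    At plum: no right child.
  Visit ash.
  At ash: go right to cedar.
    At cedar: go left to lime.
      At lime: go left to moss.
        moss is a leaf — visit moss.
      Visit lime.
      At lime: go right to teak.
        teak is a leaf — visit teak.
    Visit cedar.
    At cedar: go right to poppy.
      At poppy: go left to rye.
        rye is a leaf — visit rye.
      Visit poppy.
      At poppy: no right child.
Visit fir.
At fir: go right to iris.
  iris is a leaf — visit iris.
Full in-order sequence: daisy, ivy, yew, plum, ash, moss, lime, teak, cedar, rye, poppy, fir, iris.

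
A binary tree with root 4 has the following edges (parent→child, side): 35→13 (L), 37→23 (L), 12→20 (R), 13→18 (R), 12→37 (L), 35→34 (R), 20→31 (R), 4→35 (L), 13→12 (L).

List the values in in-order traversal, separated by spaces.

23 37 12 20 31 13 18 35 34 4

In-order visits the left subtree, then the node, then the right subtree.
At 4: go left to 35.
  At 35: go left to 13.
    At 13: go left to 12.
      At 12: go left to 37.
        At 37: go left to 23.
          23 is a leaf — visit 23.
        Visit 37.
        At 37: no right child.
      Visit 12.
      At 12: go right to 20.
        At 20: no left child.
        Visit 20.
        At 20: go right to 31.
          31 is a leaf — visit 31.
    Visit 13.
    At 13: go right to 18.
      18 is a leaf — visit 18.
  Visit 35.
  At 35: go right to 34.
    34 is a leaf — visit 34.
Visit 4.
At 4: no right child.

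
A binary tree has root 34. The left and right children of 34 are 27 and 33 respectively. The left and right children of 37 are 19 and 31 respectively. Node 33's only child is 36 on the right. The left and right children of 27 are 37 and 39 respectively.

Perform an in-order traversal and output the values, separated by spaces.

In-order visits the left subtree, then the node, then the right subtree.
At 34: go left to 27.
  At 27: go left to 37.
    At 37: go left to 19.
      19 is a leaf — visit 19.
    Visit 37.
    At 37: go right to 31.
      31 is a leaf — visit 31.
  Visit 27.
  At 27: go right to 39.
    39 is a leaf — visit 39.
Visit 34.
At 34: go right to 33.
  At 33: no left child.
  Visit 33.
  At 33: go right to 36.
    36 is a leaf — visit 36.

19 37 31 27 39 34 33 36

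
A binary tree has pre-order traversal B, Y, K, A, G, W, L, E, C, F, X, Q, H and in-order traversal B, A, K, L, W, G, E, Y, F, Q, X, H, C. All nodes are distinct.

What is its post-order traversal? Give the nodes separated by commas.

A, L, W, E, G, K, Q, H, X, F, C, Y, B

The first element of pre-order is the root; it splits in-order into left and right subtrees.
Root B: left subtree has 0 nodes { }, right has 12 {A, K, L, W, G, E, Y, F, Q, X, H, C}.
  Root Y: left subtree has 6 nodes {A, K, L, W, G, E}, right has 5 {F, Q, X, H, C}.
    Root K: left subtree has 1 node {A}, right has 4 {L, W, G, E}.
      Root G: left subtree has 2 nodes {L, W}, right has 1 {E}.
        Root W: left subtree has 1 node {L}, right has 0 { }.
    Root C: left subtree has 4 nodes {F, Q, X, H}, right has 0 { }.
      Root F: left subtree has 0 nodes { }, right has 3 {Q, X, H}.
        Root X: left subtree has 1 node {Q}, right has 1 {H}.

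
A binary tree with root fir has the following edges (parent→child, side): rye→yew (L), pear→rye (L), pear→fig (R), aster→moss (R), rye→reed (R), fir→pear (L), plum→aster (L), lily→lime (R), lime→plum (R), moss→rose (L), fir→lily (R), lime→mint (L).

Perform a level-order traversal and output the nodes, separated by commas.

fir, pear, lily, rye, fig, lime, yew, reed, mint, plum, aster, moss, rose

Level-order visits nodes level by level from the root, left to right within each level.
Level 0: fir
Level 1: pear, lily
Level 2: rye, fig, lime
Level 3: yew, reed, mint, plum
Level 4: aster
Level 5: moss
Level 6: rose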